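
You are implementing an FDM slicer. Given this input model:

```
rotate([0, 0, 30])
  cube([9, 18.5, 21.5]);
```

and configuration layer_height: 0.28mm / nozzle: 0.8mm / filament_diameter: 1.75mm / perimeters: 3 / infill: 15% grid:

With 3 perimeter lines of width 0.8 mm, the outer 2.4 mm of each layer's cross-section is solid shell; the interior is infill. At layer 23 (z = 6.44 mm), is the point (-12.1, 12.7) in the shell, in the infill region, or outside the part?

At z = 6.44 mm: the cube (footprint 9×18.5) is included at this height; (rotated 30° about Z; rotation is an isometry so areas/perimeters/island counts are preserved). Overall, the cross-section is a single solid region. Undo the 30° rotation: the query point maps to (-4.129, 17.049) in the un-rotated model frame. The nearest boundary edge runs (0.00, 18.50)→(0.00, 0.00); distance from the point to it = 4.13 mm. The point is not inside any of the regions above, so it lies outside the cross-section (4.13 mm from the nearest boundary).

outside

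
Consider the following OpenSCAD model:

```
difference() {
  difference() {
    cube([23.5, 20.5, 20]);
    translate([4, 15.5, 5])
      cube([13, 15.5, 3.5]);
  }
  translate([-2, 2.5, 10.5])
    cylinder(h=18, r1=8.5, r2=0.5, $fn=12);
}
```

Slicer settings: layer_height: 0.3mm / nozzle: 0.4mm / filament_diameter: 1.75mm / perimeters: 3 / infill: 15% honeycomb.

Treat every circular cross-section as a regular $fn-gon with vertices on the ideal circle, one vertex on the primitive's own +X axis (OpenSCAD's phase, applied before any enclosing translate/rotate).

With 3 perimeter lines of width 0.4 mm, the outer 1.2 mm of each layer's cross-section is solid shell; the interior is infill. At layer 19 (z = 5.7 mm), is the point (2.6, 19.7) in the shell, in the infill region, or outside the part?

shell

At z = 5.7 mm: the cube (footprint 23.5×20.5) is included at this height; the cube at (4, 15.5) (footprint 13×15.5) is included at this height; Taking the first minus the rest: starting from the 23.5×20.5 cube, the 13×15.5 cube at (4, 15.5) partially overlaps it — only the 65.00 mm² overlap (of its 201.50 mm²) is removed, clipping the outline — 1 connected region; the cone at (-2, 2.5) does not reach this height (z outside [10.5, 28.5]); Subtracting the remaining from the first: none of the subtracted shapes is present at this height, so the result so far is unchanged — 1 connected region. Overall, the cross-section is a single solid region. The nearest boundary edge runs (0.00, 20.50)→(4.00, 20.50); distance from the point to it = 0.80 mm. The point is inside the cross-section, 0.80 mm from the nearest boundary — within the 1.2 mm shell band (3 × 0.4).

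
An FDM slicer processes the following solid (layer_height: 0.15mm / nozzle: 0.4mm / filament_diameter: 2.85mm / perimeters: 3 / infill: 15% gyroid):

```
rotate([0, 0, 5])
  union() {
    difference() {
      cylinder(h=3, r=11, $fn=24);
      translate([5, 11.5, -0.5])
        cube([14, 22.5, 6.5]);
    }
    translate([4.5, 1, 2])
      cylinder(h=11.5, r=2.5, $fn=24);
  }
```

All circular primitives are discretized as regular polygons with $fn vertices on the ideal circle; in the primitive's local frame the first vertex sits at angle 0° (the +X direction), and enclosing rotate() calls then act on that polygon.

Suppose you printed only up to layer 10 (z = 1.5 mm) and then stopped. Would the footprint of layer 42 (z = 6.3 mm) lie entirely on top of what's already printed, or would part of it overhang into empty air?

entirely on top

Compare the two slices. At z = 1.5: the r=11 cylinder contributes a regular 24-gon of circumradius 11 (area = (24/2)·11.000²·sin(360°/24) = 375.81 mm²); the cube at (5, 11.5) is present — its section is the full 14×22.5 rectangle (area 315.00 mm²); Subtracting the remaining from the first: starting from the r=11 cylinder (375.81 mm²), the 14×22.5 cube at (5, 11.5) misses the remaining region (no effect) — area = 375.81 mm²; the cylinder at (4.5, 1) is absent (z outside [2, 13.5]); Taking the union: only the result so far is present, so the union is just that shape — area = 375.81 mm²; (rotated 5° about Z; rotation is an isometry so areas/perimeters/island counts are preserved). At z = 6.3: the cylinder does not reach this height (z outside [0, 3]); the cube at (5, 11.5) is not intersected at this z (z outside [-0.5, 6]); Taking the first minus the rest: the first operand is absent here, so nothing remains; the r=2.5 cylinder at (4.5, 1) contributes a regular 24-gon of circumradius 2.5 (area = (24/2)·2.500²·sin(360°/24) = 19.41 mm²); Merging all regions: only the r=2.5 cylinder at (4.5, 1) is present, so the union is just that shape — area = 19.41 mm²; (rotated 5° about Z; rotation is an isometry so areas/perimeters/island counts are preserved). Checking containment: the cross-section at z = 6.3 is a subset of the cross-section at z = 1.5.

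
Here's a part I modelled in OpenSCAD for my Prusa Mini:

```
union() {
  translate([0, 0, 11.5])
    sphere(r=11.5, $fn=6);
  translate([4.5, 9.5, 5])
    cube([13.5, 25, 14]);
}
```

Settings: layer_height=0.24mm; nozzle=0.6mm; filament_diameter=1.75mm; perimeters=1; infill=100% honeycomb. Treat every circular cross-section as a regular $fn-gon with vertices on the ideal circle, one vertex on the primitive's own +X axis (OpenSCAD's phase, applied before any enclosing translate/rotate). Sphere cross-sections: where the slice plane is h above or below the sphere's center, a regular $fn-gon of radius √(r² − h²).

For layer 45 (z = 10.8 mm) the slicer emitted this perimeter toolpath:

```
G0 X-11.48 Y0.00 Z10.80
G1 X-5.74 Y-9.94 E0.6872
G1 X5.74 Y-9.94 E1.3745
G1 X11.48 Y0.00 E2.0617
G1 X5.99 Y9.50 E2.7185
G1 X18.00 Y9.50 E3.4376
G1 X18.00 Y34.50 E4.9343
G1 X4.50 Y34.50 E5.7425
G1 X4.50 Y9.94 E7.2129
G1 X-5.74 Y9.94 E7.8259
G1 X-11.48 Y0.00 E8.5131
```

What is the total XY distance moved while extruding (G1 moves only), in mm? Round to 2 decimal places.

Sum the Euclidean lengths of each G1 segment: total = 142.20 mm.

142.20 mm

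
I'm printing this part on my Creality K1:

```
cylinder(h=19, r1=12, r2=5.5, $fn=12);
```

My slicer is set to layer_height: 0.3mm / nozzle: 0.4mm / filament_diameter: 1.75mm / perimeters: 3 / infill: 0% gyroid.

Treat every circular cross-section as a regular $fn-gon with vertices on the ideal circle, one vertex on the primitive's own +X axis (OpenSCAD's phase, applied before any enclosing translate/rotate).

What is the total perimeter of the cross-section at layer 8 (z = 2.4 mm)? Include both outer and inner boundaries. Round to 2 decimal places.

At z = 2.4 mm: the cone (r1=12→r2=5.5) has section circumradius 11.179 here — a regular 12-gon (perimeter = 2·12·11.179·sin(180°/12) = 69.44 mm). Overall, the cross-section is a single solid region. Total boundary length (outer) = 69.44 mm.

69.44 mm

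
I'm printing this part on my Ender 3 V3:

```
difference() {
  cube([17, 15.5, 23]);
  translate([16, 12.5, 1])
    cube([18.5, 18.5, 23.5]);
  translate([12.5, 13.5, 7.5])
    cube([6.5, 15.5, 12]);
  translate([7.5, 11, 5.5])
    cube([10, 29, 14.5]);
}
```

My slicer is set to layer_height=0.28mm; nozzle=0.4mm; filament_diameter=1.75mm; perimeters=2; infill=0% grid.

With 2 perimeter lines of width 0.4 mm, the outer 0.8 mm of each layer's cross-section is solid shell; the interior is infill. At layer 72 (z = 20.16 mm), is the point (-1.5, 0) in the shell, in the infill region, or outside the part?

outside

At z = 20.16 mm: the cube (footprint 17×15.5) is included at this height; the cube at (16, 12.5) is present — its section is the full 18.5×18.5 rectangle; the cube at (12.5, 13.5) is absent (z outside [7.5, 19.5]); the cube at (7.5, 11) is absent (z outside [5.5, 20]); Taking the first minus the rest: starting from the 17×15.5 cube, the 18.5×18.5 cube at (16, 12.5) partially overlaps it — only the 3.00 mm² overlap (of its 342.25 mm²) is removed, clipping the outline — 1 connected region. Overall, the cross-section is a single solid region. The nearest boundary edge runs (17.00, 0.00)→(0.00, 0.00); distance from the point to it = 1.50 mm. The point is not inside any of the regions above, so it lies outside the cross-section (1.50 mm from the nearest boundary).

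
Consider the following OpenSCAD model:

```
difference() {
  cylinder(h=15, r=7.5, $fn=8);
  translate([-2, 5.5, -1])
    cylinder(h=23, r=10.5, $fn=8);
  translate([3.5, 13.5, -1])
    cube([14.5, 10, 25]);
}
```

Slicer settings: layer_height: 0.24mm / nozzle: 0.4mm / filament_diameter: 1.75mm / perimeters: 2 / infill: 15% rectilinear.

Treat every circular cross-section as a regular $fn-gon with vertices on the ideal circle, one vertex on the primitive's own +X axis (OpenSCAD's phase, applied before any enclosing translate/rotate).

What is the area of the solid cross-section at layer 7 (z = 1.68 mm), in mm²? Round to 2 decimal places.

34.68 mm²

At z = 1.68 mm: the r=7.5 cylinder contributes a regular 8-gon of circumradius 7.5 (area = (8/2)·7.500²·sin(360°/8) = 159.10 mm²); the cylinder at (-2, 5.5): section is a regular 8-gon, circumradius r=10.5 (area = (8/2)·10.500²·sin(360°/8) = 311.83 mm²); the 14.5×10 cube at (3.5, 13.5) contributes its full rectangle (area 145.00 mm²); Taking the first minus the rest: starting from the r=7.5 cylinder (159.10 mm²), the r=10.5 cylinder at (-2, 5.5) partially overlaps it — only the 124.42 mm² overlap (of its 311.83 mm²) is removed, clipping the outline; the 14.5×10 cube at (3.5, 13.5) misses the remaining region (no effect) — area = 34.68 mm². Overall, the cross-section is a single solid region. Net area = 34.68 mm².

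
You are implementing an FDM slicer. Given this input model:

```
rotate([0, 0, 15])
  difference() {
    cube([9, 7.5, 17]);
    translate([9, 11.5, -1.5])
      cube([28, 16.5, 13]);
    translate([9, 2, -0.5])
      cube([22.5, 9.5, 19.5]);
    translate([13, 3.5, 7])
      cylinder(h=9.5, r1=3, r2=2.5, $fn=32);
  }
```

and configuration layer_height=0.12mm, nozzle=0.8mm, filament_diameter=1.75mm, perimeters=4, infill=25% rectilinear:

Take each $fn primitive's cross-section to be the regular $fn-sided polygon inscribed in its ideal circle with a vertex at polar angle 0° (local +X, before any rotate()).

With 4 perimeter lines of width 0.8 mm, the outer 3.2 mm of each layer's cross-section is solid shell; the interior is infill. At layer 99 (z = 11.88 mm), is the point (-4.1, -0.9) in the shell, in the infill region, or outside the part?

At z = 11.88 mm: the cube (footprint 9×7.5) is included at this height; the cube at (9, 11.5) is absent (z outside [-1.5, 11.5]); the 22.5×9.5 cube at (9, 2) contributes its full rectangle; the cone at (13, 3.5): at t=0.514 of its height the radius interpolates to r₁+(r₂−r₁)t = 2.743, giving a regular 32-gon of that circumradius; After the difference (first − rest): starting from the 9×7.5 cube, the 22.5×9.5 cube at (9, 2) misses the remaining region (no effect); the cone at (13, 3.5) misses the remaining region (no effect) — 1 connected region; (rotated 15° about Z; rotation is an isometry so areas/perimeters/island counts are preserved). Overall, the cross-section is a single solid region. Undo the 15° rotation: the query point maps to (-4.193, 0.192) in the un-rotated model frame. The nearest boundary edge runs (0.00, 0.00)→(0.00, 7.50); distance from the point to it = 4.19 mm. The point is not inside any of the regions above, so it lies outside the cross-section (4.19 mm from the nearest boundary).

outside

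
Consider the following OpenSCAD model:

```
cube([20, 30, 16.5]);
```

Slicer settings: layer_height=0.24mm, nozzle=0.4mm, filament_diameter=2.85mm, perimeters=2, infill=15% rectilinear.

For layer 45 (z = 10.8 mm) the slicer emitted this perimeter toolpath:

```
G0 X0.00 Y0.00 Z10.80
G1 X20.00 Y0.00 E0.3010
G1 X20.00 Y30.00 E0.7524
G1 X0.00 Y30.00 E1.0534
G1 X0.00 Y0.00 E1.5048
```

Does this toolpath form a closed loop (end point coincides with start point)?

yes

Start point (G0): (0.00, 0.00). End point (last G1): the path returns to the start — closed.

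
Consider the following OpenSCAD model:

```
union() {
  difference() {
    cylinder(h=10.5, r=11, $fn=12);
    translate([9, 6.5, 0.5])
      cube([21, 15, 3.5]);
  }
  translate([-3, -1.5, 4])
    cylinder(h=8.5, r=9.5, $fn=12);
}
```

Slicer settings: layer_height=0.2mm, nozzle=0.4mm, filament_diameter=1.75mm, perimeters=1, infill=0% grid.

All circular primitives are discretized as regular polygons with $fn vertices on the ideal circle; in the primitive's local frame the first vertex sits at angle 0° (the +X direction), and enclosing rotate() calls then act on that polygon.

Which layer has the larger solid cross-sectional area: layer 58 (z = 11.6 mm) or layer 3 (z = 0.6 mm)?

Layer 58 (z = 11.6): the cylinder does not reach this height (z outside [0, 10.5]); the cube at (9, 6.5) is not intersected at this z (z outside [0.5, 4]); Subtracting the remaining from the first: the first operand is absent here, so nothing remains; the r=9.5 cylinder at (-3, -1.5) contributes a regular 12-gon of circumradius 9.5 (area = (12/2)·9.500²·sin(360°/12) = 270.75 mm²); Taking the union: only the r=9.5 cylinder at (-3, -1.5) is present, so the union is just that shape — area = 270.75 mm². So its area = 270.75 mm². Layer 3 (z = 0.6): the r=11 cylinder contributes a regular 12-gon of circumradius 11 (area = (12/2)·11.000²·sin(360°/12) = 363.00 mm²); the cube at (9, 6.5) is present — its section is the full 21×15 rectangle (area 315.00 mm²); Subtracting the remaining from the first: starting from the r=11 cylinder (363.00 mm²), the 21×15 cube at (9, 6.5) misses the remaining region (no effect) — area = 363.00 mm²; the cylinder at (-3, -1.5) is not intersected at this z (z outside [4, 12.5]); Taking the union: only the result so far is present, so the union is just that shape — area = 363.00 mm². So its area = 363.00 mm². Layer 3 is larger (363.00 vs 270.75 mm²).

layer 3 (z = 0.6 mm)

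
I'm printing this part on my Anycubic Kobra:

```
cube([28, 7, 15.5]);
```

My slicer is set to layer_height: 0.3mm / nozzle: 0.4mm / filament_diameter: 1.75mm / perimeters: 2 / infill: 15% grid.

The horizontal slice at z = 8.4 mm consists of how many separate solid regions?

1

At z = 8.4 mm: the cube is present — its section is the full 28×7 rectangle. The result has 1 disconnected region.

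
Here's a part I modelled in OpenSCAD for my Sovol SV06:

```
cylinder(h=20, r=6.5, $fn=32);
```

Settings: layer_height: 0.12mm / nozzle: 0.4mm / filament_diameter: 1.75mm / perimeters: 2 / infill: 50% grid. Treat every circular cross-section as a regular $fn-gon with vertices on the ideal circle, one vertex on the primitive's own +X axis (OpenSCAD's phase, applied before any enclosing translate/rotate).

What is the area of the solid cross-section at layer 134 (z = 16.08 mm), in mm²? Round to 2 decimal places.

131.88 mm²

At z = 16.08 mm: the r=6.5 cylinder gives a regular 32-gon of circumradius 6.5 (constant along its height) (area = (32/2)·6.500²·sin(360°/32) = 131.88 mm²). Overall, the cross-section is a single solid region. Net area = 131.88 mm².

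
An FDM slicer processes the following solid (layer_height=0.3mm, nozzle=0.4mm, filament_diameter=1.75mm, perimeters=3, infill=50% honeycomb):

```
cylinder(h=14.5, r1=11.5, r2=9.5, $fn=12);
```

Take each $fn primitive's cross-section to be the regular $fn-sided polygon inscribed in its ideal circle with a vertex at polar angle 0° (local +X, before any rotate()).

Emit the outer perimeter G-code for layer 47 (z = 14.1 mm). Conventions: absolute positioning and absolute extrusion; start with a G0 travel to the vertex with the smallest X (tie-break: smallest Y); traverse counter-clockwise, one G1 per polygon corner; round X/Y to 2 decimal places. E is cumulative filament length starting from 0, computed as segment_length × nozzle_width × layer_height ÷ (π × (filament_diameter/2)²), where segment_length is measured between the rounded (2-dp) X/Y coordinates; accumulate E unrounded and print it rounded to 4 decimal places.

At z = 14.1 mm: the cone (r1=11.5→r2=9.5) has section circumradius 9.555 here — a regular 12-gon. The outline is a single polygon with 12 vertices. Extrusion per mm of travel: 0.4 × 0.3 / (π × 0.875²) = 0.049890. Accumulating E over each segment gives final E = 2.9628.

G0 X-9.56 Y0.00 Z14.10
G1 X-8.28 Y-4.78 E0.2469
G1 X-4.78 Y-8.28 E0.4938
G1 X0.00 Y-9.56 E0.7407
G1 X4.78 Y-8.28 E0.9876
G1 X8.28 Y-4.78 E1.2345
G1 X9.56 Y0.00 E1.4814
G1 X8.28 Y4.78 E1.7283
G1 X4.78 Y8.28 E1.9752
G1 X0.00 Y9.56 E2.2221
G1 X-4.78 Y8.28 E2.4690
G1 X-8.28 Y4.78 E2.7159
G1 X-9.56 Y0.00 E2.9628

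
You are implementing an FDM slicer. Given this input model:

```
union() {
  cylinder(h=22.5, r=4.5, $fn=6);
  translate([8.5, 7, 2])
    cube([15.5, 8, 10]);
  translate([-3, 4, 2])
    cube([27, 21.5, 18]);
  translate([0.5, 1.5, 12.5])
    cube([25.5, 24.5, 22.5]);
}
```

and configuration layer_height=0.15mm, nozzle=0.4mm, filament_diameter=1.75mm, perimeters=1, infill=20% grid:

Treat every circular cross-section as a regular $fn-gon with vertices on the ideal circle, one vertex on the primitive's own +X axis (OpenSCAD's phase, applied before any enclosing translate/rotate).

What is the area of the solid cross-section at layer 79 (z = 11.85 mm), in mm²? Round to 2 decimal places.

633.11 mm²

At z = 11.85 mm: the r=4.5 cylinder gives a regular 6-gon of circumradius 4.5 (constant along its height) (area = (6/2)·4.500²·sin(360°/6) = 52.61 mm²); the cube at (8.5, 7) (footprint 15.5×8) is included at this height (area 124.00 mm²); the cube at (-3, 4) (footprint 27×21.5) is included at this height (area 580.50 mm²); the cube at (0.5, 1.5) is not intersected at this z (z outside [12.5, 35]); Combining (union): the regions partially overlap — summed areas 757.11 mm² minus the doubly-counted overlap 124.00 mm² gives 633.11 mm² — area = 633.11 mm². Overall, the cross-section has 2 separate islands. Net area = 633.11 mm².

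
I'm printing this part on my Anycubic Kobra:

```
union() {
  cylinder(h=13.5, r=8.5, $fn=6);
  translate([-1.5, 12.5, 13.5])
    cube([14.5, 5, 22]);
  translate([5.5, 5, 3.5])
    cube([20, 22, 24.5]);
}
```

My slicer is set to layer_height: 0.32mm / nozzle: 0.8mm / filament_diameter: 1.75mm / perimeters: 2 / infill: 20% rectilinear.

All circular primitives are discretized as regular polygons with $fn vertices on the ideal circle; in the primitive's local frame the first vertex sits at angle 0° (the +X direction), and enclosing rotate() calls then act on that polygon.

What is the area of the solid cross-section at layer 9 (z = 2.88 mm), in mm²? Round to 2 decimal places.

At z = 2.88 mm: the r=8.5 cylinder contributes a regular 6-gon of circumradius 8.5 (area = (6/2)·8.500²·sin(360°/6) = 187.71 mm²); the cube at (-1.5, 12.5) does not reach this height (z outside [13.5, 35.5]); the cube at (5.5, 5) does not reach this height (z outside [3.5, 28]); Combining (union): only the r=8.5 cylinder is present, so the union is just that shape — area = 187.71 mm². Overall, the cross-section is a single solid region. Net area = 187.71 mm².

187.71 mm²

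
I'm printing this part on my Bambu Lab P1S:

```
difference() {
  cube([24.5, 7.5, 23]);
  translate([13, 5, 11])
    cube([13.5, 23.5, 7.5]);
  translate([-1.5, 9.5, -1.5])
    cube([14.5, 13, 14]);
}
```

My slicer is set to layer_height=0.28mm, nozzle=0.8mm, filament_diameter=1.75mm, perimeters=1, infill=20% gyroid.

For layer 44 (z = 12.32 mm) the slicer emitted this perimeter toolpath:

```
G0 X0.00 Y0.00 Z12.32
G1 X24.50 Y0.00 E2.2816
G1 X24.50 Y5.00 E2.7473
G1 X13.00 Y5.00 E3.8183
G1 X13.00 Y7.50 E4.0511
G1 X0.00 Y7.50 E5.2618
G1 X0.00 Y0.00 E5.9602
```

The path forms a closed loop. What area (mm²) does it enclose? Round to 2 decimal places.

155.00 mm²

Apply the shoelace formula to the sequence of (X, Y) vertices; enclosed area = 155.00 mm².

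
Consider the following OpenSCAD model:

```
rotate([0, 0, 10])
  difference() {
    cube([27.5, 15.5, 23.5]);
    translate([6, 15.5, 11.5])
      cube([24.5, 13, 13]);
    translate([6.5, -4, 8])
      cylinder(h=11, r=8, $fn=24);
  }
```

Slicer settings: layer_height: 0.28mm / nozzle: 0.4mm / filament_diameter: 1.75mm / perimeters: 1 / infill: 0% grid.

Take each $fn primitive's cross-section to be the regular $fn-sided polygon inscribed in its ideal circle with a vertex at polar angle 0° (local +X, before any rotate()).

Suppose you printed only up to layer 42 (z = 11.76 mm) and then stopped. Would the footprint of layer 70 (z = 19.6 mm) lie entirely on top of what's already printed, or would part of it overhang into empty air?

Compare the two slices. At z = 11.76: the cube (footprint 27.5×15.5) is included at this height (area 426.25 mm²); the 24.5×13 cube at (6, 15.5) contributes its full rectangle (area 318.50 mm²); the r=8 cylinder at (6.5, -4) gives a regular 24-gon of circumradius 8 (constant along its height) (area = (24/2)·8.000²·sin(360°/24) = 198.77 mm²); Subtracting the remaining from the first: starting from the 27.5×15.5 cube (426.25 mm²), the 24.5×13 cube at (6, 15.5) misses the remaining region (no effect); the r=8 cylinder at (6.5, -4) partially overlaps it — only the 38.43 mm² overlap (of its 198.77 mm²) is removed, clipping the outline — area = 387.82 mm²; (whole slice rotated 10° about Z — lengths, areas and connectivity unchanged). At z = 19.6: the cube is present — its section is the full 27.5×15.5 rectangle (area 426.25 mm²); the cube at (6, 15.5) (footprint 24.5×13) is included at this height (area 318.50 mm²); the cylinder at (6.5, -4) is absent (z outside [8, 19]); Subtracting the remaining from the first: starting from the 27.5×15.5 cube (426.25 mm²), the 24.5×13 cube at (6, 15.5) misses the remaining region (no effect) — area = 426.25 mm²; (rotated 10° about Z; rotation is an isometry so areas/perimeters/island counts are preserved). Checking containment: at z = 19.6 the cross-section extends beyond the z = 11.76 cross-section by about 38.43 mm².

part overhangs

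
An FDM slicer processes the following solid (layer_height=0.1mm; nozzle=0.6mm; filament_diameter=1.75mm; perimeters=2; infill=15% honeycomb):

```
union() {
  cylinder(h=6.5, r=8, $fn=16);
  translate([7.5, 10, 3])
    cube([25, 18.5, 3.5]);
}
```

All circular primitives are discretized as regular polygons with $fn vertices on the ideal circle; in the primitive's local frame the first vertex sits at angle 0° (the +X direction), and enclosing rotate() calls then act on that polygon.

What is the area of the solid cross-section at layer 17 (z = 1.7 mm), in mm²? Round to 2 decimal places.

At z = 1.7 mm: the r=8 cylinder contributes a regular 16-gon of circumradius 8 (area = (16/2)·8.000²·sin(360°/16) = 195.93 mm²); the cube at (7.5, 10) is absent (z outside [3, 6.5]); Taking the union: only the r=8 cylinder is present, so the union is just that shape — area = 195.93 mm². Overall, the cross-section is a single solid region. Net area = 195.93 mm².

195.93 mm²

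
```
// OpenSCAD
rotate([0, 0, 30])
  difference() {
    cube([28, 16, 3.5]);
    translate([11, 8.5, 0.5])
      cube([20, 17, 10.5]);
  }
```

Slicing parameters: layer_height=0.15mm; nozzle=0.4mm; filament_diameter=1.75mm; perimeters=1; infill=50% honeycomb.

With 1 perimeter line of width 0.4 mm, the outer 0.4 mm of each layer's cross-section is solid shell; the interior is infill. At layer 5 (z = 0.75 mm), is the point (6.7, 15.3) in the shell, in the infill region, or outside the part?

outside

At z = 0.75 mm: the 28×16 cube contributes its full rectangle; the cube at (11, 8.5) (footprint 20×17) is included at this height; Taking the first minus the rest: starting from the 28×16 cube, the 20×17 cube at (11, 8.5) partially overlaps it — only the 127.50 mm² overlap (of its 340.00 mm²) is removed, clipping the outline — 1 connected region; (rotated 30° about Z; rotation is an isometry so areas/perimeters/island counts are preserved). Overall, the cross-section is a single solid region. Undo the 30° rotation: the query point maps to (13.452, 9.900) in the un-rotated model frame. The nearest boundary edge runs (11.00, 8.50)→(28.00, 8.50); distance from the point to it = 1.40 mm. The point is not inside any of the regions above, so it lies outside the cross-section (1.40 mm from the nearest boundary).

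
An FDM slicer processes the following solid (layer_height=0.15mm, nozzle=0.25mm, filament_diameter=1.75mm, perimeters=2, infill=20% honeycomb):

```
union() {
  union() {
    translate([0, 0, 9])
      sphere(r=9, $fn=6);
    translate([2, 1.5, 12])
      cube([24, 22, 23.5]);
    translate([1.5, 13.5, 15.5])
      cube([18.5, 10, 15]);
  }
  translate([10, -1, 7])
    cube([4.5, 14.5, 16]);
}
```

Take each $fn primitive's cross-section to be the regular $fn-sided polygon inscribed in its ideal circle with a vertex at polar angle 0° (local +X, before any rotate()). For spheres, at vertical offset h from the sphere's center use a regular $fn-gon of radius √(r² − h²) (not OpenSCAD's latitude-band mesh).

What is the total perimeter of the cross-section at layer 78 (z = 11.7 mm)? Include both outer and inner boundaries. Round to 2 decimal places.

89.51 mm

At z = 11.7 mm: the sphere: section is a regular 6-gon, circumradius = √(r²−h²) = √(9²−2.7²) = 8.585 (perimeter = 2·6·8.585·sin(180°/6) = 51.51 mm); the cube at (2, 1.5) is not intersected at this z (z outside [12, 35.5]); the cube at (1.5, 13.5) does not reach this height (z outside [15.5, 30.5]); Merging all regions: only the r=9 sphere is present, so the union is just that shape — boundary = 51.51 mm; the 4.5×14.5 cube at (10, -1) contributes its full rectangle (perimeter 38.00 mm); Combining (union): the 2 present regions are separate (no shared area or edge), so areas and boundary lengths simply add and each stays a separate island — boundary = 89.51 mm. Overall, the cross-section has 2 separate islands. Total boundary length (outer) = 89.51 mm.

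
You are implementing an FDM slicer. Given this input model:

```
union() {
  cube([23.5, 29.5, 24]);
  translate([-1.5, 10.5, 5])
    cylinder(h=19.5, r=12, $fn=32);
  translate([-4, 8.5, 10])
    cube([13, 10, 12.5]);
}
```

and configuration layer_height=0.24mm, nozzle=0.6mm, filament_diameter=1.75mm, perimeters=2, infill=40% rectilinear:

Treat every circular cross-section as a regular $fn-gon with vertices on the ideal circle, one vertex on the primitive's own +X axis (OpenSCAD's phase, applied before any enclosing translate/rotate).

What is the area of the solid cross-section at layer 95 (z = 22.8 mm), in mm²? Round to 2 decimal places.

957.29 mm²

At z = 22.8 mm: the cube is present — its section is the full 23.5×29.5 rectangle (area 693.25 mm²); the r=12 cylinder at (-1.5, 10.5) contributes a regular 32-gon of circumradius 12 (area = (32/2)·12.000²·sin(360°/32) = 449.49 mm²); the cube at (-4, 8.5) does not reach this height (z outside [10, 22.5]); Merging all regions: the regions partially overlap — summed areas 1142.74 mm² minus the doubly-counted overlap 185.45 mm² gives 957.29 mm² — area = 957.29 mm². Overall, the cross-section is a single solid region. Net area = 957.29 mm².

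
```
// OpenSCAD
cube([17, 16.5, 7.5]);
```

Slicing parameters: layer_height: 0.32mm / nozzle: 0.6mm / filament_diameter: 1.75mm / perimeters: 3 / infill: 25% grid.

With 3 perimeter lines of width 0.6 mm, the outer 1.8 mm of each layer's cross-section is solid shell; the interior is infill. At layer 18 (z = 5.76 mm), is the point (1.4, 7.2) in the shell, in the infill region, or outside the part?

shell

At z = 5.76 mm: the cube (footprint 17×16.5) is included at this height. Overall, the cross-section is a single solid region. The nearest boundary edge runs (0.00, 16.50)→(0.00, 0.00); distance from the point to it = 1.40 mm. The point is inside the cross-section, 1.40 mm from the nearest boundary — within the 1.8 mm shell band (3 × 0.6).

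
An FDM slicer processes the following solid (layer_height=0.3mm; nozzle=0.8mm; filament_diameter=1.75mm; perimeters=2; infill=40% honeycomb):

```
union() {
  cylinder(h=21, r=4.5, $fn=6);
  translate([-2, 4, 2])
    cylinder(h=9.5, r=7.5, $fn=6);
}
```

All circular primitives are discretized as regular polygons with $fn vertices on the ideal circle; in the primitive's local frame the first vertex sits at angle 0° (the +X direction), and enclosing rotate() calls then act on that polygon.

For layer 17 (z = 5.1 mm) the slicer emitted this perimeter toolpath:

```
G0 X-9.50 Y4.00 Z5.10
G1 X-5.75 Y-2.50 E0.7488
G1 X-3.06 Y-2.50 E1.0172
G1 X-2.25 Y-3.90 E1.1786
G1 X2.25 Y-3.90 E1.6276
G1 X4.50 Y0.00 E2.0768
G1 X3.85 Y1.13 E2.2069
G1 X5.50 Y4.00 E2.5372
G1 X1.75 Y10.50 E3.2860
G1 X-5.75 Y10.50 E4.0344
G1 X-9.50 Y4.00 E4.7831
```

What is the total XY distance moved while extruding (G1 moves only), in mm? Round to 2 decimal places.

47.94 mm

Sum the Euclidean lengths of each G1 segment: total = 47.94 mm.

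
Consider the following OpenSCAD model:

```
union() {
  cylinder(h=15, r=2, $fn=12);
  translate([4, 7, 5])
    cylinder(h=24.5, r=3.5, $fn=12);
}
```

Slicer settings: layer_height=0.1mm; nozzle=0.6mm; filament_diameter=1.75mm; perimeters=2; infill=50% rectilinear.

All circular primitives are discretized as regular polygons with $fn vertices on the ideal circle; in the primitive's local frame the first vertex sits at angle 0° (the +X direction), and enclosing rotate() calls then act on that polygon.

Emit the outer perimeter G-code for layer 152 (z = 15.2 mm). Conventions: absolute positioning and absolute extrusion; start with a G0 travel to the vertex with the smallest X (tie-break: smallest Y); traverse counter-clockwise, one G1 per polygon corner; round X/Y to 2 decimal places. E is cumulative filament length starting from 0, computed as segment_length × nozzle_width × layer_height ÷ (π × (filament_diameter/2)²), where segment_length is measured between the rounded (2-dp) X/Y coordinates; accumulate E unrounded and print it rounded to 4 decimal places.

At z = 15.2 mm: the cylinder is absent (z outside [0, 15]); the r=3.5 cylinder at (4, 7) gives a regular 12-gon of circumradius 3.5 (constant along its height); Merging all regions: only the r=3.5 cylinder at (4, 7) is present, so the union is just that shape — 1 connected region. The outline is a single polygon with 12 vertices. Extrusion per mm of travel: 0.6 × 0.1 / (π × 0.875²) = 0.024945. Accumulating E over each segment gives final E = 0.5422.

G0 X0.50 Y7.00 Z15.20
G1 X0.97 Y5.25 E0.0452
G1 X2.25 Y3.97 E0.0904
G1 X4.00 Y3.50 E0.1356
G1 X5.75 Y3.97 E0.1808
G1 X7.03 Y5.25 E0.2259
G1 X7.50 Y7.00 E0.2711
G1 X7.03 Y8.75 E0.3163
G1 X5.75 Y10.03 E0.3615
G1 X4.00 Y10.50 E0.4067
G1 X2.25 Y10.03 E0.4519
G1 X0.97 Y8.75 E0.4970
G1 X0.50 Y7.00 E0.5422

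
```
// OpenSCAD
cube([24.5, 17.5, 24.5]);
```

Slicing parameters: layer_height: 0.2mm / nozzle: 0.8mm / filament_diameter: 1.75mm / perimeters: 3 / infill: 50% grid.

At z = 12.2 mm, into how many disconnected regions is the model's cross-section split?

At z = 12.2 mm: the cube is present — its section is the full 24.5×17.5 rectangle. The result has 1 disconnected region.

1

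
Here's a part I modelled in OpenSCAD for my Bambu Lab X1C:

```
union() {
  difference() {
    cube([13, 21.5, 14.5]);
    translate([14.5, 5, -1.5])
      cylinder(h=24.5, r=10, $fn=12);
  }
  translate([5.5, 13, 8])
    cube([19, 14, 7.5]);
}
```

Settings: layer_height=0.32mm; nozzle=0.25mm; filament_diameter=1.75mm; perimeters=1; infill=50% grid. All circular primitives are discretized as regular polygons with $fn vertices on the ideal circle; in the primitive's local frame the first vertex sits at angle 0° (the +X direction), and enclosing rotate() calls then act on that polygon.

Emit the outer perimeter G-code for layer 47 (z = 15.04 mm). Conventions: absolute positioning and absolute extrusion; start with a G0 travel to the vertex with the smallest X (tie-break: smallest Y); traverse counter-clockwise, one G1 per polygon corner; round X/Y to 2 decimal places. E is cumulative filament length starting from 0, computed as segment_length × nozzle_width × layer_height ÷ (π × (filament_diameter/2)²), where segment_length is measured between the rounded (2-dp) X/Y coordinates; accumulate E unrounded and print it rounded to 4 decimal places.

At z = 15.04 mm: the cube is not intersected at this z (z outside [0, 14.5]); the r=10 cylinder at (14.5, 5) contributes a regular 12-gon of circumradius 10; Subtracting the remaining from the first: the first operand is absent here, so nothing remains; the cube at (5.5, 13) is present — its section is the full 19×14 rectangle; Merging all regions: only the 19×14 cube at (5.5, 13) is present, so the union is just that shape — 1 connected region. The outline is a single polygon with 4 vertices. Extrusion per mm of travel: 0.25 × 0.32 / (π × 0.875²) = 0.033260. Accumulating E over each segment gives final E = 2.1952.

G0 X5.50 Y13.00 Z15.04
G1 X24.50 Y13.00 E0.6319
G1 X24.50 Y27.00 E1.0976
G1 X5.50 Y27.00 E1.7295
G1 X5.50 Y13.00 E2.1952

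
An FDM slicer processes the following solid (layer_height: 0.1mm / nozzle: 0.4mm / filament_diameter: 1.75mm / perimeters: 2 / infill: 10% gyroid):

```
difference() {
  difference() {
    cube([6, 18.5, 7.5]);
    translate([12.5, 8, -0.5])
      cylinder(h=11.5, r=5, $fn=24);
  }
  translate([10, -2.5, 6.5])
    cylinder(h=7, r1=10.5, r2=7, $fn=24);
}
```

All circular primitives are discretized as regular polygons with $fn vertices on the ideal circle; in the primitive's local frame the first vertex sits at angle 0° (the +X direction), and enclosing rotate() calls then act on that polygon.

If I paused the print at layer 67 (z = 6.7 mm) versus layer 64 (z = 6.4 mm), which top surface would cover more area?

layer 64 (z = 6.4 mm)

Layer 67 (z = 6.7): the cube (footprint 6×18.5) is included at this height (area 111.00 mm²); the r=5 cylinder at (12.5, 8) contributes a regular 24-gon of circumradius 5 (area = (24/2)·5.000²·sin(360°/24) = 77.65 mm²); After the difference (first − rest): starting from the 6×18.5 cube (111.00 mm²), the r=5 cylinder at (12.5, 8) misses the remaining region (no effect) — area = 111.00 mm²; the cone at (10, -2.5) contributes a regular 24-gon of circumradius 10.400 (interpolated between r1=10.5 and r2=7 at t=0.029) (area = (24/2)·10.400²·sin(360°/24) = 335.93 mm²); Subtracting the remaining from the first: starting from that combined region (111.00 mm²), the cone at (10, -2.5) partially overlaps it — only the 28.07 mm² overlap (of its 335.93 mm²) is removed, clipping the outline — area = 82.93 mm². So its area = 82.93 mm². Layer 64 (z = 6.4): the 6×18.5 cube contributes its full rectangle (area 111.00 mm²); the cylinder at (12.5, 8): section is a regular 24-gon, circumradius r=5 (area = (24/2)·5.000²·sin(360°/24) = 77.65 mm²); Subtracting the remaining from the first: starting from the 6×18.5 cube (111.00 mm²), the r=5 cylinder at (12.5, 8) misses the remaining region (no effect) — area = 111.00 mm²; the cone at (10, -2.5) does not reach this height (z outside [6.5, 13.5]); After the difference (first − rest): none of the subtracted shapes is present at this height, so the result so far is unchanged — area = 111.00 mm². So its area = 111.00 mm². Layer 64 is larger (111.00 vs 82.93 mm²).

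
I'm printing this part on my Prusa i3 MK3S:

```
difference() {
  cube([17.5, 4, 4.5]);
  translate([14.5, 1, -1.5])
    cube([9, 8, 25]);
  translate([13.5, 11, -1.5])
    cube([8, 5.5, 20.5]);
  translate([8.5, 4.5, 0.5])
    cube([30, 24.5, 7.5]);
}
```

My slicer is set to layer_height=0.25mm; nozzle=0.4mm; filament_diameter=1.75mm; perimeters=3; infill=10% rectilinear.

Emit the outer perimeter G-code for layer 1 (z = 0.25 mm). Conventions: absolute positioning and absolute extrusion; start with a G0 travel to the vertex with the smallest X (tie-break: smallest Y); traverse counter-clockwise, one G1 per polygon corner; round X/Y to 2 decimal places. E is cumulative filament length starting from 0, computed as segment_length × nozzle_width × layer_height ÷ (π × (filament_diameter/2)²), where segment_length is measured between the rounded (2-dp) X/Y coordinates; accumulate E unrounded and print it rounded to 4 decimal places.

G0 X0.00 Y0.00 Z0.25
G1 X17.50 Y0.00 E0.7276
G1 X17.50 Y1.00 E0.7691
G1 X14.50 Y1.00 E0.8939
G1 X14.50 Y4.00 E1.0186
G1 X0.00 Y4.00 E1.6214
G1 X0.00 Y0.00 E1.7877

At z = 0.25 mm: the cube is present — its section is the full 17.5×4 rectangle; the 9×8 cube at (14.5, 1) contributes its full rectangle; the cube at (13.5, 11) is present — its section is the full 8×5.5 rectangle; the cube at (8.5, 4.5) is absent (z outside [0.5, 8]); Subtracting the remaining from the first: starting from the 17.5×4 cube, the 9×8 cube at (14.5, 1) partially overlaps it — only the 9.00 mm² overlap (of its 72.00 mm²) is removed, clipping the outline; the 8×5.5 cube at (13.5, 11) misses the remaining region (no effect) — 1 connected region. The outline is a single polygon with 6 vertices. Extrusion per mm of travel: 0.4 × 0.25 / (π × 0.875²) = 0.041575. Accumulating E over each segment gives final E = 1.7877.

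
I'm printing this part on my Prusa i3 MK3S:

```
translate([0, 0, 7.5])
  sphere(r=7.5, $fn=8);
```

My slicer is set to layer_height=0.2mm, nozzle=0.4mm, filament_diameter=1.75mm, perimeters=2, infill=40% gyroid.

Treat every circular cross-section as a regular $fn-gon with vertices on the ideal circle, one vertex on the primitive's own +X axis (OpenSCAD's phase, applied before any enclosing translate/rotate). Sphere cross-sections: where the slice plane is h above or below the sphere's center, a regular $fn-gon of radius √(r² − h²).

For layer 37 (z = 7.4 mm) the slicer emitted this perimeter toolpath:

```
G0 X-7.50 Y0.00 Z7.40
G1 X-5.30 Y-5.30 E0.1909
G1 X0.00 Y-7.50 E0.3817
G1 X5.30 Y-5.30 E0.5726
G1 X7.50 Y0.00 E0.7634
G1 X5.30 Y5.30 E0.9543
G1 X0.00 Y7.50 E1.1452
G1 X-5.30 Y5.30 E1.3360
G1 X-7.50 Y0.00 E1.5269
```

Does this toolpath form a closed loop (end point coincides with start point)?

yes

Start point (G0): (-7.50, 0.00). End point (last G1): the path returns to the start — closed.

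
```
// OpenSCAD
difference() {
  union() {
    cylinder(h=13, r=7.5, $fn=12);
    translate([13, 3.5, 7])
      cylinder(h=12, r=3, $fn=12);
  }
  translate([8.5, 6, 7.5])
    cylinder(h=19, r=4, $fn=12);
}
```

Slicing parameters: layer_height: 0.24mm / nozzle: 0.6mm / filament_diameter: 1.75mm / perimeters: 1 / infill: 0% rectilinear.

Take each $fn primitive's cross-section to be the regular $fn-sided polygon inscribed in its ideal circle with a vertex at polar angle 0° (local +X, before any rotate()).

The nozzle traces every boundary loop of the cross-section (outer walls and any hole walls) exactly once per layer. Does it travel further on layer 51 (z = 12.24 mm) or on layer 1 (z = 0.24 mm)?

layer 51 (z = 12.24 mm)

Layer 51 (z = 12.24): the r=7.5 cylinder gives a regular 12-gon of circumradius 7.5 (constant along its height) (perimeter = 2·12·7.500·sin(180°/12) = 46.59 mm); the r=3 cylinder at (13, 3.5) contributes a regular 12-gon of circumradius 3 (perimeter = 2·12·3.000·sin(180°/12) = 18.63 mm); Merging all regions: the 2 present regions are separate (no shared area or edge), so areas and boundary lengths simply add and each stays a separate island — boundary = 65.22 mm; the r=4 cylinder at (8.5, 6) gives a regular 12-gon of circumradius 4 (constant along its height) (perimeter = 2·12·4.000·sin(180°/12) = 24.85 mm); After the difference (first − rest): starting from the result so far, the r=4 cylinder at (8.5, 6) partially overlaps it — only the 7.41 mm² overlap (of its 48.00 mm²) is removed, clipping the outline — boundary = 64.94 mm. So its perimeter = 64.94 mm. Layer 1 (z = 0.24): the cylinder: section is a regular 12-gon, circumradius r=7.5 (perimeter = 2·12·7.500·sin(180°/12) = 46.59 mm); the cylinder at (13, 3.5) is absent (z outside [7, 19]); Merging all regions: only the r=7.5 cylinder is present, so the union is just that shape — boundary = 46.59 mm; the cylinder at (8.5, 6) does not reach this height (z outside [7.5, 26.5]); After the difference (first − rest): none of the subtracted shapes is present at this height, so the result so far is unchanged — boundary = 46.59 mm. So its perimeter = 46.59 mm. Layer 51 is larger (64.94 vs 46.59 mm).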